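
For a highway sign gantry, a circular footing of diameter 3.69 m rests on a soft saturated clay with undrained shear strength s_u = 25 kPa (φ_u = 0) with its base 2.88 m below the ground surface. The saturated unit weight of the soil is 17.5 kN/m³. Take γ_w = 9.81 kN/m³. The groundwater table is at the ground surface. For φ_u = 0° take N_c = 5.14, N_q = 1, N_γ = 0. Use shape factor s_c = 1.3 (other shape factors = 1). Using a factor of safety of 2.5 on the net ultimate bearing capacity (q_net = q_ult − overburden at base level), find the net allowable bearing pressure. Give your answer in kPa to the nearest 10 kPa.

γ' = 17.5 − 9.81 = 7.69 kN/m³ (submerged throughout). q = 7.69 × 2.88 = 22.147 kPa.
c·N_c·s_c = 25 × 5.14 × 1.3 = 167.05 kPa
q·N_q = 22.147 × 1 = 22.147 kPa
q_ult = 167.05 + 22.147 = 189.2 kPa.
q_net = 189.2 − 22.147 = 167.05 kPa.
q_all(net) = 167.05 / 2.5 = 66.82 kPa.

q_all(net) ≈ 70 kPa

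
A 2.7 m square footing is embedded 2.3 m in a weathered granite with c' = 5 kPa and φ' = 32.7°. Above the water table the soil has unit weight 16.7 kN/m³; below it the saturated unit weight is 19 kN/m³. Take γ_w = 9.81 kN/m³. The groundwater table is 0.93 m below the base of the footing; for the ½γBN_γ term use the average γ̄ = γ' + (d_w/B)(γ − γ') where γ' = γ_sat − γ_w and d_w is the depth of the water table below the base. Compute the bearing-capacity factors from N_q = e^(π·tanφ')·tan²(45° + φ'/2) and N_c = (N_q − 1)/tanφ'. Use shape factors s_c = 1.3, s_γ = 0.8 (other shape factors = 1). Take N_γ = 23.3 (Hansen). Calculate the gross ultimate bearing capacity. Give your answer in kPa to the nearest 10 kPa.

tan32.7° = 0.642, so N_q = e^(π×0.642)·tan²(61.35°) = 7.515 × 3.35 = 25.18.
N_c = (25.18 − 1)/tan32.7° = 37.66.
Overburden at base level: q = 16.7 × 2.3 = 38.41 kPa.
The water table is 0.93 m below the base (< B = 2.7 m), so the ½γBN_γ term uses γ̄ = γ' + (d_w/B)(γ − γ') = 9.19 + (0.93/2.7)(16.7 − 9.19) = 11.777 kN/m³.
Cohesion term c·N_c·s_c = 5 × 37.657 × 1.3 = 244.77 kPa; surcharge term q·N_q = 38.41 × 25.175 = 966.98 kPa; self-weight term 0.5·γ·B·N_γ·s_γ = 0.5 × 11.777 × 2.7 × 23.3 × 0.8 = 296.35 kPa.
q_ult = 244.77 + 966.98 + 296.35 = 1508.1 kPa.

q_ult ≈ 1510 kPa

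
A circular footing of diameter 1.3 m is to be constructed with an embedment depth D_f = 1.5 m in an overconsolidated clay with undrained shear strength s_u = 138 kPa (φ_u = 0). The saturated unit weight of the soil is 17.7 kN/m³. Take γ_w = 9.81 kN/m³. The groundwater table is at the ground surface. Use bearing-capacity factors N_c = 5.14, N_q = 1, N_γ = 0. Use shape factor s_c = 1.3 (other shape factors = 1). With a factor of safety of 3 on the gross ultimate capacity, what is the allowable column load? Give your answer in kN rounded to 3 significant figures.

P_all ≈ 413 kN

γ' = 17.7 − 9.81 = 7.89 kN/m³ (submerged throughout). q = 7.89 × 1.5 = 11.835 kPa.
c·N_c·s_c = 138 × 5.14 × 1.3 = 922.12 kPa
q·N_q = 11.835 × 1 = 11.835 kPa
q_ult = 922.12 + 11.835 = 933.95 kPa.
Gross allowable pressure q_all = 933.95 / 3 = 311.32 kPa.
Footing area = 1.3273 m², so allowable column load = 311.32 × 1.3273 = 413.21 kN.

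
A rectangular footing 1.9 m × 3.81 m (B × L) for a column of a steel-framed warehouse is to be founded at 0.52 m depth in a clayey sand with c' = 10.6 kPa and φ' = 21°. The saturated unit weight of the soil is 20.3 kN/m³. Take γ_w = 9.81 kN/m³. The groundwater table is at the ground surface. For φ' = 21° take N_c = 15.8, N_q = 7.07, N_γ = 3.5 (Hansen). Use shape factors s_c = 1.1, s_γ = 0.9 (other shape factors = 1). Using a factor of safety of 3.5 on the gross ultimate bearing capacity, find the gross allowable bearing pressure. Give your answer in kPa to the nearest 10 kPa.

γ' = 20.3 − 9.81 = 10.49 kN/m³ (submerged throughout). q = 10.49 × 0.52 = 5.4548 kPa; the same γ' applies in the ½γBN_γ term.
c·N_c·s_c = 10.6 × 15.8 × 1.1 = 184.23 kPa
q·N_q = 5.4548 × 7.07 = 38.565 kPa
0.5·γ·B·N_γ·s_γ = 0.5 × 10.49 × 1.9 × 3.5 × 0.9 = 31.391 kPa
q_ult = 184.23 + 38.565 + 31.391 = 254.18 kPa.
q_all = 254.18 / 3.5 = 72.624 kPa.

q_all ≈ 70 kPa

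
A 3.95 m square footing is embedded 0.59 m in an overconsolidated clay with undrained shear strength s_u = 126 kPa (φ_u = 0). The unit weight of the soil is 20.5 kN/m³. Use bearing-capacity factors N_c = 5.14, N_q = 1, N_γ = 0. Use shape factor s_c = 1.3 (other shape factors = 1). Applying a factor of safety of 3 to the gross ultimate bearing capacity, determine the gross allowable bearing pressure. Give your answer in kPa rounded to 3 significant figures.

q = γ·D_f = 20.5 × 0.59 = 12.095 kPa.
c·N_c·s_c = 126 × 5.14 × 1.3 = 841.93 kPa
q·N_q = 12.095 × 1 = 12.095 kPa
q_ult = 841.93 + 12.095 = 854.03 kPa.
q_all = q_ult / FS = 854.03 / 3 = 284.68 kPa.

q_all ≈ 285 kPa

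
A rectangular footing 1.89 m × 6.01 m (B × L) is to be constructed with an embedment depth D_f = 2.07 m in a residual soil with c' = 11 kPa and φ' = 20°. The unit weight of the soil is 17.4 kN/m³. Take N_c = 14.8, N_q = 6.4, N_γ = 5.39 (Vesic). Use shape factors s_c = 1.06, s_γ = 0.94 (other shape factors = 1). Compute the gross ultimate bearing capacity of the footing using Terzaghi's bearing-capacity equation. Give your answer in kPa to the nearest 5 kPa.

q_ult ≈ 485 kPa

Overburden at base level: q = 17.4 × 2.07 = 36.018 kPa.
Cohesion term c·N_c·s_c = 11 × 14.8 × 1.06 = 172.57 kPa; surcharge term q·N_q = 36.018 × 6.4 = 230.52 kPa; self-weight term 0.5·γ·B·N_γ·s_γ = 0.5 × 17.4 × 1.89 × 5.39 × 0.94 = 83.31 kPa.
q_ult = 172.57 + 230.52 + 83.31 = 486.39 kPa.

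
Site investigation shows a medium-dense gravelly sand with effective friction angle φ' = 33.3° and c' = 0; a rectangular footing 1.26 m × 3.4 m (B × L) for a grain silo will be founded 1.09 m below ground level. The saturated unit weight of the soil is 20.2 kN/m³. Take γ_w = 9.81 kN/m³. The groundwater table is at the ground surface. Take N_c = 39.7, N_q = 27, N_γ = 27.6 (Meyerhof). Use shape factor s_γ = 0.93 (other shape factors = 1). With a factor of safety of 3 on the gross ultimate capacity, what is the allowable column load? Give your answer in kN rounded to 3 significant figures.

P_all ≈ 677 kN

With the water table at the surface the whole profile is submerged: γ' = 20.2 − 9.81 = 10.39 kN/m³, so q = γ'·D_f = 11.325 kPa; the same γ' applies in the ½γBN_γ term.
q_ult = q·N_q + 0.5·γ·B·N_γ·s_γ
     = 11.325 × 27 + 0.5 × 10.39 × 1.26 × 27.6 × 0.93
     = 305.78 + 168.02 = 473.79 kPa.
Gross allowable pressure q_all = 473.79 / 3 = 157.93 kPa.
Footing area = 4.284 m², so allowable column load = 157.93 × 4.284 = 676.58 kN.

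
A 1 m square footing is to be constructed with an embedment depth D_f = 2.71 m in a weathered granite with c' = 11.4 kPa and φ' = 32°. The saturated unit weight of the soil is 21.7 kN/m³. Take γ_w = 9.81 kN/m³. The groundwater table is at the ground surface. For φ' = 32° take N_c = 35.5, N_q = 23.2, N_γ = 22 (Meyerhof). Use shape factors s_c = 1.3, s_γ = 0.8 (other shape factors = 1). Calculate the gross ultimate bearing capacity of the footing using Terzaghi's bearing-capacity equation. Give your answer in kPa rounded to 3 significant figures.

q_ult ≈ 1380 kPa

With the water table at the surface the whole profile is submerged: γ' = 21.7 − 9.81 = 11.89 kN/m³, so q = γ'·D_f = 32.222 kPa; the same γ' applies in the ½γBN_γ term.
q_ult = c·N_c·s_c + q·N_q + 0.5·γ·B·N_γ·s_γ
     = 11.4 × 35.5 × 1.3 + 32.222 × 23.2 + 0.5 × 11.89 × 1 × 22 × 0.8
     = 526.11 + 747.55 + 104.63 = 1378.3 kPa.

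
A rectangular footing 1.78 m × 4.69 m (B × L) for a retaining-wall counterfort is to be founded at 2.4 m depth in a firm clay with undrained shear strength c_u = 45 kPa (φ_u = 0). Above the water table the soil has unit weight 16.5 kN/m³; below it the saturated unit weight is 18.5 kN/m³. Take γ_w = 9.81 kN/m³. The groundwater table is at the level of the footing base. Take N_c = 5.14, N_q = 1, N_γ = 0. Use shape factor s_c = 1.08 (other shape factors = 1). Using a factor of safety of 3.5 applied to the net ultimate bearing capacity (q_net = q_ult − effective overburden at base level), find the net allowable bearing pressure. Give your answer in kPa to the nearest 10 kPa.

q_all(net) ≈ 70 kPa

Overburden at base level: q = 16.5 × 2.4 = 39.6 kPa.
Cohesion term c·N_c·s_c = 45 × 5.14 × 1.08 = 249.8 kPa; surcharge term q·N_q = 39.6 × 1 = 39.6 kPa.
q_ult = 249.8 + 39.6 = 289.4 kPa.
Net ultimate: q_net = 289.4 − 39.6 = 249.8 kPa.
q_all(net) = 249.8 / 3.5 = 71.373 kPa.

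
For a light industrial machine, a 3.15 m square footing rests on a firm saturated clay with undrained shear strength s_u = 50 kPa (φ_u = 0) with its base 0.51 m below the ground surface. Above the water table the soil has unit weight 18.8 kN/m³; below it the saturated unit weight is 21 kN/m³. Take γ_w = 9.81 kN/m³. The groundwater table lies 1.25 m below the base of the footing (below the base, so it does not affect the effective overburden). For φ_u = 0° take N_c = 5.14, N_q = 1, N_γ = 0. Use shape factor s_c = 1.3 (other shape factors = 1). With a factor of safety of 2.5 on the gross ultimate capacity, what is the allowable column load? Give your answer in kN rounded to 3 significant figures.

Effective surcharge at the founding depth q = γ·D_f = 18.8 × 0.51 = 9.588 kPa.
q_ult = c·N_c·s_c + q·N_q
     = 50 × 5.14 × 1.3 + 9.588 × 1
     = 334.1 + 9.588 = 343.69 kPa.
Gross allowable pressure q_all = 343.69 / 2.5 = 137.48 kPa.
Footing area = 9.9225 m², so allowable column load = 137.48 × 9.9225 = 1364.1 kN.

P_all ≈ 1360 kN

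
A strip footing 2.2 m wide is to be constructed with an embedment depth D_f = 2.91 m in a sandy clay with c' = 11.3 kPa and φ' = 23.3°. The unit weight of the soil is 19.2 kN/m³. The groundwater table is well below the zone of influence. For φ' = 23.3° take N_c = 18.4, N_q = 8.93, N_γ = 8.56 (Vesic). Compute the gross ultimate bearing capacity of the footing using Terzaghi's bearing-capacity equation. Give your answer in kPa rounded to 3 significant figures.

q_ult ≈ 888 kPa

Effective surcharge at the founding depth q = γ·D_f = 19.2 × 2.91 = 55.872 kPa.
q_ult = c·N_c + q·N_q + 0.5·γ·B·N_γ
     = 11.3 × 18.4 + 55.872 × 8.93 + 0.5 × 19.2 × 2.2 × 8.56
     = 207.92 + 498.94 + 180.79 = 887.64 kPa.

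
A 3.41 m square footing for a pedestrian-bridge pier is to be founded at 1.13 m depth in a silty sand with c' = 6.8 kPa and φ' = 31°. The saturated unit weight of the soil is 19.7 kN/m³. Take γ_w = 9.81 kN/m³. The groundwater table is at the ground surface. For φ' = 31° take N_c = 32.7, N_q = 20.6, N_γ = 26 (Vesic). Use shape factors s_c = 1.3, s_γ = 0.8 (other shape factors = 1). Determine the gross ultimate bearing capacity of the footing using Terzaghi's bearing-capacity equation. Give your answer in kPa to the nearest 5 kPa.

With the water table at the surface the whole profile is submerged: γ' = 19.7 − 9.81 = 9.89 kN/m³, so q = γ'·D_f = 11.176 kPa; the same γ' applies in the ½γBN_γ term.
q_ult = c·N_c·s_c + q·N_q + 0.5·γ·B·N_γ·s_γ
     = 6.8 × 32.7 × 1.3 + 11.176 × 20.6 + 0.5 × 9.89 × 3.41 × 26 × 0.8
     = 289.07 + 230.22 + 350.74 = 870.03 kPa.

q_ult ≈ 870 kPa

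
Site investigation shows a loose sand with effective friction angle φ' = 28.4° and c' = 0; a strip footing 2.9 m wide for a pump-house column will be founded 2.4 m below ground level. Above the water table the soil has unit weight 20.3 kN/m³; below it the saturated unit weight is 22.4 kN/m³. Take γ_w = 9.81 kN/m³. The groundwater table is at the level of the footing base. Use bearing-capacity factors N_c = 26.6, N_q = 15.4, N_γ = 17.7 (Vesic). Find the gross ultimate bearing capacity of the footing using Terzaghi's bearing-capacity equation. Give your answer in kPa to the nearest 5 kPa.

q_ult ≈ 1075 kPa

Overburden at base level: q = 20.3 × 2.4 = 48.72 kPa.
Below the base the soil is submerged, so the ½γBN_γ term uses γ' = 22.4 − 9.81 = 12.59 kN/m³.
Surcharge term q·N_q = 48.72 × 15.4 = 750.29 kPa; self-weight term 0.5·γ·B·N_γ = 0.5 × 12.59 × 2.9 × 17.7 = 323.12 kPa.
q_ult = 750.29 + 323.12 = 1073.4 kPa.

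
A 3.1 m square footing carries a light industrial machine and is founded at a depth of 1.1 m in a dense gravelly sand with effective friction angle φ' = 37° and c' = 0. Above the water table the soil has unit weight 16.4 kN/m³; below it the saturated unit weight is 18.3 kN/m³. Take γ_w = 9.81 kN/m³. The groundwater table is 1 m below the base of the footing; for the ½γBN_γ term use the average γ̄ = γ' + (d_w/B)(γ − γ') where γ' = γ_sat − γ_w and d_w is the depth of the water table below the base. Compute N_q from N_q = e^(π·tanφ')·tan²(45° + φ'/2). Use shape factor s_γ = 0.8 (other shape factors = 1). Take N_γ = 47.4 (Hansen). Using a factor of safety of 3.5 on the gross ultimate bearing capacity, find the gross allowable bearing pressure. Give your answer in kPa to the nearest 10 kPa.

q_all ≈ 410 kPa

N_q = e^(π·tan37°)·tan²(63.5°) = 42.92.
q = γ·D_f = 16.4 × 1.1 = 18.04 kPa.
γ' = 8.49 kN/m³; averaging over the depth B below the base, γ̄ = γ' + (d_w/B)(γ − γ') = 11.042 kN/m³.
q·N_q = 18.04 × 42.92 = 774.28 kPa
0.5·γ·B·N_γ·s_γ = 0.5 × 11.042 × 3.1 × 47.4 × 0.8 = 648.98 kPa
q_ult = 774.28 + 648.98 = 1423.3 kPa.
q_all = 1423.3 / 3.5 = 406.64 kPa.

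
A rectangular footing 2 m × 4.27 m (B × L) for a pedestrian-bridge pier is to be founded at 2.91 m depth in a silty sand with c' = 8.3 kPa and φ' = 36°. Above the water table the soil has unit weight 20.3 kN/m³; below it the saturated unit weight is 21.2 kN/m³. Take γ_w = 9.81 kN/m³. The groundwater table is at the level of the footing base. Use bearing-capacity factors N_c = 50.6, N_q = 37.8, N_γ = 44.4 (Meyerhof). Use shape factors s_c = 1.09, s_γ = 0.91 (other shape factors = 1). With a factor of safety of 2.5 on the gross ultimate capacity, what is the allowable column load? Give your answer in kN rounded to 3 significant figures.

P_all ≈ 10800 kN

Effective surcharge at the founding depth q = γ·D_f = 20.3 × 2.91 = 59.073 kPa.
The water table coincides with the base, so in the self-weight term γ → γ' = 11.39 kN/m³.
q_ult = c·N_c·s_c + q·N_q + 0.5·γ·B·N_γ·s_γ
     = 8.3 × 50.6 × 1.09 + 59.073 × 37.8 + 0.5 × 11.39 × 2 × 44.4 × 0.91
     = 457.78 + 2233 + 460.2 = 3150.9 kPa.
Gross allowable pressure q_all = 3150.9 / 2.5 = 1260.4 kPa.
Footing area = 8.54 m², so allowable column load = 1260.4 × 8.54 = 10764 kN.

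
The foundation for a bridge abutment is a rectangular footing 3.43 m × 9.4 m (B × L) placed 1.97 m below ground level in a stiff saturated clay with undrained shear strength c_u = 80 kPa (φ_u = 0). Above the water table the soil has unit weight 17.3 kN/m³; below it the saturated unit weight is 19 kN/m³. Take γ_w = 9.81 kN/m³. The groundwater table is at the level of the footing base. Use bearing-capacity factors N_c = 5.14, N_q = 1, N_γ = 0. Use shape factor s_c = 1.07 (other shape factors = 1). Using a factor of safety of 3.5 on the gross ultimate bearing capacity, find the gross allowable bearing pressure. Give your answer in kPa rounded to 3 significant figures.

q_all ≈ 135 kPa

Effective surcharge at the founding depth q = γ·D_f = 17.3 × 1.97 = 34.081 kPa.
q_ult = c·N_c·s_c + q·N_q
     = 80 × 5.14 × 1.07 + 34.081 × 1
     = 439.98 + 34.081 = 474.07 kPa.
q_all = 474.07 / 3.5 = 135.45 kPa.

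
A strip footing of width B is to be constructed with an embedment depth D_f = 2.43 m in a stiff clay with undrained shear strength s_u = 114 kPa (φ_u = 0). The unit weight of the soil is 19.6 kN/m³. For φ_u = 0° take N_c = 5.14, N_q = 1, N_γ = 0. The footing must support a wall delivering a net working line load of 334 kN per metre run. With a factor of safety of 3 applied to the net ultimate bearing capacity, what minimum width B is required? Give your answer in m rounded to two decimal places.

B = 1.71 m

Effective surcharge at the founding depth q = γ·D_f = 19.6 × 2.43 = 47.628 kPa.
q_ult = c·N_c + q·N_q
     = 114 × 5.14 + 47.628 × 1
     = 585.96 + 47.628 = 633.59 kPa.
For φ = 0 the ½γBN_γ term vanishes, so q_ult is independent of B. q_net = 633.59 − 47.628 = 585.96 kPa; q_all(net) = 585.96/3 = 195.32 kPa.
Required width B = w / q_all(net) = 334 / 195.32 = 1.71 m.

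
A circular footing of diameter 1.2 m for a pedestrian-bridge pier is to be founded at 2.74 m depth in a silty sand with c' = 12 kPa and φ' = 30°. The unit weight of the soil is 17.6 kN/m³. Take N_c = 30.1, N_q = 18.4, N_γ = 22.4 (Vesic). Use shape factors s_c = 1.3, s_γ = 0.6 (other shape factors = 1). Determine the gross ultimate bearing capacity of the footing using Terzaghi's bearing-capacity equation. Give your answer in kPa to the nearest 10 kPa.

q = γ·D_f = 17.6 × 2.74 = 48.224 kPa.
c·N_c·s_c = 12 × 30.1 × 1.3 = 469.56 kPa
q·N_q = 48.224 × 18.4 = 887.32 kPa
0.5·γ·B·N_γ·s_γ = 0.5 × 17.6 × 1.2 × 22.4 × 0.6 = 141.93 kPa
q_ult = 469.56 + 887.32 + 141.93 = 1498.8 kPa.

q_ult ≈ 1500 kPa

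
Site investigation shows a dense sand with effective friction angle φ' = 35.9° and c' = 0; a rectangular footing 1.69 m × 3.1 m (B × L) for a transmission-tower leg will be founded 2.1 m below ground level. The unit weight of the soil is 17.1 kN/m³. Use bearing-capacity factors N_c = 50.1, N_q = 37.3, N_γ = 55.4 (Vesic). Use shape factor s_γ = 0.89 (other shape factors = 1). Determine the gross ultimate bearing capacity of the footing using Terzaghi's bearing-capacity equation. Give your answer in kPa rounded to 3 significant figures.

q_ult ≈ 2050 kPa

Effective surcharge at the founding depth q = γ·D_f = 17.1 × 2.1 = 35.91 kPa.
q_ult = q·N_q + 0.5·γ·B·N_γ·s_γ
     = 35.91 × 37.3 + 0.5 × 17.1 × 1.69 × 55.4 × 0.89
     = 1339.4 + 712.45 = 2051.9 kPa.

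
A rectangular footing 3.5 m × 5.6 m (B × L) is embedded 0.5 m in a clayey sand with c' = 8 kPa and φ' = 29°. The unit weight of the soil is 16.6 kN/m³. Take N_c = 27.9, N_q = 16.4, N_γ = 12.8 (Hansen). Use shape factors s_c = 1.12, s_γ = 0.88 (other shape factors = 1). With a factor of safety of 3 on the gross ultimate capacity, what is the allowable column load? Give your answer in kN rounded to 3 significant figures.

q = γ·D_f = 16.6 × 0.5 = 8.3 kPa.
c·N_c·s_c = 8 × 27.9 × 1.12 = 249.98 kPa
q·N_q = 8.3 × 16.4 = 136.12 kPa
0.5·γ·B·N_γ·s_γ = 0.5 × 16.6 × 3.5 × 12.8 × 0.88 = 327.22 kPa
q_ult = 249.98 + 136.12 + 327.22 = 713.32 kPa.
Gross allowable pressure q_all = 713.32 / 3 = 237.77 kPa.
Footing area = 19.6 m², so allowable column load = 237.77 × 19.6 = 4660.4 kN.

P_all ≈ 4660 kN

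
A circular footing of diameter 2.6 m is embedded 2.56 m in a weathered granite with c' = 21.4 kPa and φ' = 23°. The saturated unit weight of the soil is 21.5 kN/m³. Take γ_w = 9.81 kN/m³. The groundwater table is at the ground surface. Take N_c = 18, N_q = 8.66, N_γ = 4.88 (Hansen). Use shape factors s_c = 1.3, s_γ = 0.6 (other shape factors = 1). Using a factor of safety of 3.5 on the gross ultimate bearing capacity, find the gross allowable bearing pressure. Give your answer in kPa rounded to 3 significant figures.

q_all ≈ 230 kPa

With the water table at the surface the whole profile is submerged: γ' = 21.5 − 9.81 = 11.69 kN/m³, so q = γ'·D_f = 29.926 kPa; the same γ' applies in the ½γBN_γ term.
q_ult = c·N_c·s_c + q·N_q + 0.5·γ·B·N_γ·s_γ
     = 21.4 × 18 × 1.3 + 29.926 × 8.66 + 0.5 × 11.69 × 2.6 × 4.88 × 0.6
     = 500.76 + 259.16 + 44.497 = 804.42 kPa.
q_all = 804.42 / 3.5 = 229.83 kPa.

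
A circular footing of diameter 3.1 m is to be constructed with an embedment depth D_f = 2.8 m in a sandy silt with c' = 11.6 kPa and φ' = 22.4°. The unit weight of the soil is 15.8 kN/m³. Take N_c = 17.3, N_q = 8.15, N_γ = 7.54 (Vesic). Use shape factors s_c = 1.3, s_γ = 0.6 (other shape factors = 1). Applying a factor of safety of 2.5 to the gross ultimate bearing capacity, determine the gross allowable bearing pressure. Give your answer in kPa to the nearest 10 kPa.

Effective surcharge at the founding depth q = γ·D_f = 15.8 × 2.8 = 44.24 kPa.
q_ult = c·N_c·s_c + q·N_q + 0.5·γ·B·N_γ·s_γ
     = 11.6 × 17.3 × 1.3 + 44.24 × 8.15 + 0.5 × 15.8 × 3.1 × 7.54 × 0.6
     = 260.88 + 360.56 + 110.79 = 732.23 kPa.
q_all = q_ult / FS = 732.23 / 2.5 = 292.89 kPa.

q_all ≈ 290 kPa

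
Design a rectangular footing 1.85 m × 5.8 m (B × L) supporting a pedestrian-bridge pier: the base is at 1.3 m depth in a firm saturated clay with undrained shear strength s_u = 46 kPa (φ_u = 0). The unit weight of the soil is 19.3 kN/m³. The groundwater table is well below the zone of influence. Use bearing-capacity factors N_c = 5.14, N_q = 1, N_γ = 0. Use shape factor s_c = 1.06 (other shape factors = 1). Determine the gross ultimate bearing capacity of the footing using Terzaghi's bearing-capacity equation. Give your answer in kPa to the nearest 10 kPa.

q_ult ≈ 280 kPa

Effective surcharge at the founding depth q = γ·D_f = 19.3 × 1.3 = 25.09 kPa.
q_ult = c·N_c·s_c + q·N_q
     = 46 × 5.14 × 1.06 + 25.09 × 1
     = 250.63 + 25.09 = 275.72 kPa.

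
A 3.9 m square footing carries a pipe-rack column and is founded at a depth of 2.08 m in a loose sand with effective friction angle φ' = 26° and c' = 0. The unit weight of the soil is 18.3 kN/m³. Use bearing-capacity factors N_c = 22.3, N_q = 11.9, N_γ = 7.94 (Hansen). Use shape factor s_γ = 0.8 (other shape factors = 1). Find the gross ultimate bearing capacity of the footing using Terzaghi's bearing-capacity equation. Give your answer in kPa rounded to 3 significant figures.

q = γ·D_f = 18.3 × 2.08 = 38.064 kPa.
q·N_q = 38.064 × 11.9 = 452.96 kPa
0.5·γ·B·N_γ·s_γ = 0.5 × 18.3 × 3.9 × 7.94 × 0.8 = 226.67 kPa
q_ult = 452.96 + 226.67 = 679.63 kPa.

q_ult ≈ 680 kPa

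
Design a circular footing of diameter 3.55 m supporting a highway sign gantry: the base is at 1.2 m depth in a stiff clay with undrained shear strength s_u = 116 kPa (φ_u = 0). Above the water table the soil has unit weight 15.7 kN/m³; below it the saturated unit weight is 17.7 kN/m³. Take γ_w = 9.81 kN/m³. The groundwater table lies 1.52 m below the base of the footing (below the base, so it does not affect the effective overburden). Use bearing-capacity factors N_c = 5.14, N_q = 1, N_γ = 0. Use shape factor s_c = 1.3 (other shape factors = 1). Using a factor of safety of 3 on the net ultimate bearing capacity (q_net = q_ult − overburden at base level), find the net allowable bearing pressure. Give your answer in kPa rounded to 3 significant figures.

q = γ·D_f = 15.7 × 1.2 = 18.84 kPa.
c·N_c·s_c = 116 × 5.14 × 1.3 = 775.11 kPa
q·N_q = 18.84 × 1 = 18.84 kPa
q_ult = 775.11 + 18.84 = 793.95 kPa.
q_net = 793.95 − 18.84 = 775.11 kPa.
q_all(net) = 775.11 / 3 = 258.37 kPa.

q_all(net) ≈ 258 kPa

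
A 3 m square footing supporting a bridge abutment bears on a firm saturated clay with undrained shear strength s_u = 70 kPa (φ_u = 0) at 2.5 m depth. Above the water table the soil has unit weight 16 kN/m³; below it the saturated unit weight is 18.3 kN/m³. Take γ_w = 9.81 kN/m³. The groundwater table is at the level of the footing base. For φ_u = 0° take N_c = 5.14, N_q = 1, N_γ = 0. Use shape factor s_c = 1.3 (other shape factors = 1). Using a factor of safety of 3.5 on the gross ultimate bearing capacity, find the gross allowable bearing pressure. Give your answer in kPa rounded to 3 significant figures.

q_all ≈ 145 kPa

Overburden at base level: q = 16 × 2.5 = 40 kPa.
Cohesion term c·N_c·s_c = 70 × 5.14 × 1.3 = 467.74 kPa; surcharge term q·N_q = 40 × 1 = 40 kPa.
q_ult = 467.74 + 40 = 507.74 kPa.
q_all = 507.74 / 3.5 = 145.07 kPa.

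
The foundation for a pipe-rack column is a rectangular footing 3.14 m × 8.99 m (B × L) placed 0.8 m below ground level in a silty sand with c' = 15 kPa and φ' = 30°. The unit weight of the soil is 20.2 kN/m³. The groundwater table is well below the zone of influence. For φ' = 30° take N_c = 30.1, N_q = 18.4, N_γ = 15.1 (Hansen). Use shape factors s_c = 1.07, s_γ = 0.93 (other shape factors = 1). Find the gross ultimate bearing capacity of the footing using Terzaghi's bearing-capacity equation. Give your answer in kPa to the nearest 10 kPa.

q_ult ≈ 1230 kPa

Overburden at base level: q = 20.2 × 0.8 = 16.16 kPa.
Cohesion term c·N_c·s_c = 15 × 30.1 × 1.07 = 483.11 kPa; surcharge term q·N_q = 16.16 × 18.4 = 297.34 kPa; self-weight term 0.5·γ·B·N_γ·s_γ = 0.5 × 20.2 × 3.14 × 15.1 × 0.93 = 445.36 kPa.
q_ult = 483.11 + 297.34 + 445.36 = 1225.8 kPa.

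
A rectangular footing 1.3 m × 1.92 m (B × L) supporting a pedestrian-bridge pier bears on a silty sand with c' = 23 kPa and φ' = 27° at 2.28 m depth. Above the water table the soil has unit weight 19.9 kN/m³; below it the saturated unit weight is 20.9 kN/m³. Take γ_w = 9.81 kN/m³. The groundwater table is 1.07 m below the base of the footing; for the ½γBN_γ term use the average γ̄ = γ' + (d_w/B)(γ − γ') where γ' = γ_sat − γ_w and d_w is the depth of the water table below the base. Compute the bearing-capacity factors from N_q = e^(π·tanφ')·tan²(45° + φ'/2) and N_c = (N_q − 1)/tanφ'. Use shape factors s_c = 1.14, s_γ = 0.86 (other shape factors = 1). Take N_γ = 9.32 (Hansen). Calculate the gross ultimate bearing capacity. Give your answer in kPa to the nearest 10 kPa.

q_ult ≈ 1320 kPa

tan27° = 0.5095, so N_q = e^(π×0.5095)·tan²(58.5°) = 4.957 × 2.663 = 13.2.
N_c = (13.2 − 1)/tan27° = 23.94.
Overburden at base level: q = 19.9 × 2.28 = 45.372 kPa.
The water table is 1.07 m below the base (< B = 1.3 m), so the ½γBN_γ term uses γ̄ = γ' + (d_w/B)(γ − γ') = 11.09 + (1.07/1.3)(19.9 − 11.09) = 18.341 kN/m³.
Cohesion term c·N_c·s_c = 23 × 23.942 × 1.14 = 627.76 kPa; surcharge term q·N_q = 45.372 × 13.199 = 598.87 kPa; self-weight term 0.5·γ·B·N_γ·s_γ = 0.5 × 18.341 × 1.3 × 9.32 × 0.86 = 95.556 kPa.
q_ult = 627.76 + 598.87 + 95.556 = 1322.2 kPa.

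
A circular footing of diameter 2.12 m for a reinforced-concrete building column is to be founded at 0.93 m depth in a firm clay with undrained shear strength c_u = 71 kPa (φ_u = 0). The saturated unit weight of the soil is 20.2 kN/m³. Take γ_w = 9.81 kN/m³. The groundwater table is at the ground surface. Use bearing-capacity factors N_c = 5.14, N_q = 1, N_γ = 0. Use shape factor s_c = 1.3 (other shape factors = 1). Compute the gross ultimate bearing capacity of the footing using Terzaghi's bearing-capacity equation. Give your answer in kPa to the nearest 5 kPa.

q_ult ≈ 485 kPa

With the water table at the surface the whole profile is submerged: γ' = 20.2 − 9.81 = 10.39 kN/m³, so q = γ'·D_f = 9.6627 kPa.
q_ult = c·N_c·s_c + q·N_q
     = 71 × 5.14 × 1.3 + 9.6627 × 1
     = 474.42 + 9.6627 = 484.08 kPa.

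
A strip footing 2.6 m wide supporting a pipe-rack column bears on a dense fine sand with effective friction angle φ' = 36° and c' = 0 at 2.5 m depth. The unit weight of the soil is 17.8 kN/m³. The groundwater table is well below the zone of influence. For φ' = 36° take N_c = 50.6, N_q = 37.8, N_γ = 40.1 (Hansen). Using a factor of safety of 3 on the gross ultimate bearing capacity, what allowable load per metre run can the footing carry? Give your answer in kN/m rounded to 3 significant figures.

Overburden at base level: q = 17.8 × 2.5 = 44.5 kPa.
Surcharge term q·N_q = 44.5 × 37.8 = 1682.1 kPa; self-weight term 0.5·γ·B·N_γ = 0.5 × 17.8 × 2.6 × 40.1 = 927.91 kPa.
q_ult = 1682.1 + 927.91 = 2610 kPa.
Gross allowable pressure q_all = 2610 / 3 = 870 kPa.
Allowable wall load = q_all × B = 870 × 2.6 = 2262 kN per metre run.

≈ 2260 kN/m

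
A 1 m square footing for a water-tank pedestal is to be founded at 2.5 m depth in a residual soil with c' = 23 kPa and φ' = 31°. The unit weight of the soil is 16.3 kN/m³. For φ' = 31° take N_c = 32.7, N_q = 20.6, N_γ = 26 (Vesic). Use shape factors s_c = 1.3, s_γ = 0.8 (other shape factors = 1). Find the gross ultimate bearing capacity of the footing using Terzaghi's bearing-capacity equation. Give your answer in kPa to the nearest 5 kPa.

q_ult ≈ 1985 kPa

q = γ·D_f = 16.3 × 2.5 = 40.75 kPa.
c·N_c·s_c = 23 × 32.7 × 1.3 = 977.73 kPa
q·N_q = 40.75 × 20.6 = 839.45 kPa
0.5·γ·B·N_γ·s_γ = 0.5 × 16.3 × 1 × 26 × 0.8 = 169.52 kPa
q_ult = 977.73 + 839.45 + 169.52 = 1986.7 kPa.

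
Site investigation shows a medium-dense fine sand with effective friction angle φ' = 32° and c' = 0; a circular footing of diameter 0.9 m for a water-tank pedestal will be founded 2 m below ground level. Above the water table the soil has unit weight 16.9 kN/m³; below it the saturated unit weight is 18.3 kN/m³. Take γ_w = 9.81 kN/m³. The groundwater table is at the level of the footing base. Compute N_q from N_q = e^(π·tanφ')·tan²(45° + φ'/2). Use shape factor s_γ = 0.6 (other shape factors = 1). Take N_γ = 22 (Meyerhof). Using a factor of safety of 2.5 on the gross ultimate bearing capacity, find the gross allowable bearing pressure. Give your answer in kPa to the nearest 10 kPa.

N_q = e^(π·tan32°)·tan²(61°) = 23.18.
q = γ·D_f = 16.9 × 2 = 33.8 kPa.
For the ½γBN_γ term take γ' = 18.3 − 9.81 = 8.49 kN/m³ (soil below base is submerged).
q·N_q = 33.8 × 23.177 = 783.38 kPa
0.5·γ·B·N_γ·s_γ = 0.5 × 8.49 × 0.9 × 22 × 0.6 = 50.431 kPa
q_ult = 783.38 + 50.431 = 833.81 kPa.
q_all = 833.81 / 2.5 = 333.52 kPa.

q_all ≈ 330 kPa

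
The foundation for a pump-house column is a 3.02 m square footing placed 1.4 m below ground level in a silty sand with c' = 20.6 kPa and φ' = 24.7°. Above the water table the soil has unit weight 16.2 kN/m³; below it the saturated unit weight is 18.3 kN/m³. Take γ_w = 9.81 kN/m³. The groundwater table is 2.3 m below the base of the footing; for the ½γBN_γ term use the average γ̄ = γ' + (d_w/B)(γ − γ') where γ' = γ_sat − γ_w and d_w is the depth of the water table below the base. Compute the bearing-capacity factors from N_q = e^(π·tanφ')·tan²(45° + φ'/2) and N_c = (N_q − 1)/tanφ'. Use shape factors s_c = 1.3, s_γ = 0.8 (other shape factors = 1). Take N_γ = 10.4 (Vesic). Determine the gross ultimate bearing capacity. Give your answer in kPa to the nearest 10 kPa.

tan24.7° = 0.4599, so N_q = e^(π×0.4599)·tan²(57.35°) = 4.242 × 2.436 = 10.33.
N_c = (10.33 − 1)/tan24.7° = 20.29.
q = γ·D_f = 16.2 × 1.4 = 22.68 kPa.
γ' = 8.49 kN/m³; averaging over the depth B below the base, γ̄ = γ' + (d_w/B)(γ − γ') = 14.362 kN/m³.
c·N_c·s_c = 20.6 × 20.288 × 1.3 = 543.31 kPa
q·N_q = 22.68 × 10.331 = 234.31 kPa
0.5·γ·B·N_γ·s_γ = 0.5 × 14.362 × 3.02 × 10.4 × 0.8 = 180.43 kPa
q_ult = 543.31 + 234.31 + 180.43 = 958.05 kPa.

q_ult ≈ 960 kPa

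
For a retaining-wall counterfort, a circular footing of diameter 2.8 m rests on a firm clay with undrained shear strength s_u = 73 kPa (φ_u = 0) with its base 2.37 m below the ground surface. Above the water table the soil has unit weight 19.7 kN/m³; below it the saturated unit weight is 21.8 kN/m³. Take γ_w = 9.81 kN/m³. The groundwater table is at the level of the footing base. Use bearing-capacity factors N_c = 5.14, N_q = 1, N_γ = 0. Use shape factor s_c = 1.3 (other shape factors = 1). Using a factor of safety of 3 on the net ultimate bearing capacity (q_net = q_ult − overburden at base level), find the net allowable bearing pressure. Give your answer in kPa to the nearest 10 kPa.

q_all(net) ≈ 160 kPa

Overburden at base level: q = 19.7 × 2.37 = 46.689 kPa.
Cohesion term c·N_c·s_c = 73 × 5.14 × 1.3 = 487.79 kPa; surcharge term q·N_q = 46.689 × 1 = 46.689 kPa.
q_ult = 487.79 + 46.689 = 534.48 kPa.
q_net = 534.48 − 46.689 = 487.79 kPa.
q_all(net) = 487.79 / 3 = 162.6 kPa.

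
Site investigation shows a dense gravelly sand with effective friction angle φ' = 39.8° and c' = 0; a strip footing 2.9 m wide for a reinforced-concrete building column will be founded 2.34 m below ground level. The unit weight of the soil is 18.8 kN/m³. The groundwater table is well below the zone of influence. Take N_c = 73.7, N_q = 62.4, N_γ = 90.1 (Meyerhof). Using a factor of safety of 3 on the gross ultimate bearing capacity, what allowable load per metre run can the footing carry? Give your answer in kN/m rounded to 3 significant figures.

≈ 5030 kN/m

Effective surcharge at the founding depth q = γ·D_f = 18.8 × 2.34 = 43.992 kPa.
q_ult = q·N_q + 0.5·γ·B·N_γ
     = 43.992 × 62.4 + 0.5 × 18.8 × 2.9 × 90.1
     = 2745.1 + 2456.1 = 5201.2 kPa.
Gross allowable pressure q_all = 5201.2 / 3 = 1733.7 kPa.
Allowable wall load = q_all × B = 1733.7 × 2.9 = 5027.9 kN per metre run.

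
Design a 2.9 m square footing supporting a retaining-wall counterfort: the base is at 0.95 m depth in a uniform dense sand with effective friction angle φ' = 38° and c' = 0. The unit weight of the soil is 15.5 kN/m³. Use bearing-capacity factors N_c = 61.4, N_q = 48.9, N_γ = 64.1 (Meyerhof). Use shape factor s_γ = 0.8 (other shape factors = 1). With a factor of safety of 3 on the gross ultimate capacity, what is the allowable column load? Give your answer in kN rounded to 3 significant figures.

P_all ≈ 5250 kN

Overburden at base level: q = 15.5 × 0.95 = 14.725 kPa.
Surcharge term q·N_q = 14.725 × 48.9 = 720.05 kPa; self-weight term 0.5·γ·B·N_γ·s_γ = 0.5 × 15.5 × 2.9 × 64.1 × 0.8 = 1152.5 kPa.
q_ult = 720.05 + 1152.5 = 1872.6 kPa.
Gross allowable pressure q_all = 1872.6 / 3 = 624.19 kPa.
Footing area = 8.41 m², so allowable column load = 624.19 × 8.41 = 5249.4 kN.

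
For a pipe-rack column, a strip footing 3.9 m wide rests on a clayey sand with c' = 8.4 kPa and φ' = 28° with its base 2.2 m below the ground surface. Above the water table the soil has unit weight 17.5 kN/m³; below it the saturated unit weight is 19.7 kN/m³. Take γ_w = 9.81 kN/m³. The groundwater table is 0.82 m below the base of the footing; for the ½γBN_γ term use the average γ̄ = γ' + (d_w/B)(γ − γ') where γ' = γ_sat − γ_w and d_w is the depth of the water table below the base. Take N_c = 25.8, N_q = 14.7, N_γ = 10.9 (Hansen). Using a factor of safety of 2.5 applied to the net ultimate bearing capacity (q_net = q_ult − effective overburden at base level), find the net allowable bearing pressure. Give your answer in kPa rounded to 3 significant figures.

Effective surcharge at the founding depth q = γ·D_f = 17.5 × 2.2 = 38.5 kPa.
With d_w = 0.82 m < B, γ̄ = 9.89 + (0.82/3.9) × (17.5 − 9.89) = 11.49 kN/m³.
q_ult = c·N_c + q·N_q + 0.5·γ·B·N_γ
     = 8.4 × 25.8 + 38.5 × 14.7 + 0.5 × 11.49 × 3.9 × 10.9
     = 216.72 + 565.95 + 244.22 = 1026.9 kPa.
Net ultimate: q_net = 1026.9 − 38.5 = 988.39 kPa.
q_all(net) = 988.39 / 2.5 = 395.36 kPa.

q_all(net) ≈ 395 kPa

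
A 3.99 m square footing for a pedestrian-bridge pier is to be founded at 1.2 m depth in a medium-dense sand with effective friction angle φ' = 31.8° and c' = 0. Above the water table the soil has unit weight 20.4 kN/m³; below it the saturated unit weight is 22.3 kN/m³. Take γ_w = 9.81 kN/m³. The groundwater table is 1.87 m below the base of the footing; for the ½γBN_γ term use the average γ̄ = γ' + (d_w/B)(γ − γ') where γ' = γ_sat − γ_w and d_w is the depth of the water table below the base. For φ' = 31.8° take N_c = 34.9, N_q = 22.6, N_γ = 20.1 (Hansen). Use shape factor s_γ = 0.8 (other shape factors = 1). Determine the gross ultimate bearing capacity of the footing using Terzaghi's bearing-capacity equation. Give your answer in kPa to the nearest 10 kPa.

q = γ·D_f = 20.4 × 1.2 = 24.48 kPa.
γ' = 12.49 kN/m³; averaging over the depth B below the base, γ̄ = γ' + (d_w/B)(γ − γ') = 16.197 kN/m³.
q·N_q = 24.48 × 22.6 = 553.25 kPa
0.5·γ·B·N_γ·s_γ = 0.5 × 16.197 × 3.99 × 20.1 × 0.8 = 519.6 kPa
q_ult = 553.25 + 519.6 = 1072.8 kPa.

q_ult ≈ 1070 kPa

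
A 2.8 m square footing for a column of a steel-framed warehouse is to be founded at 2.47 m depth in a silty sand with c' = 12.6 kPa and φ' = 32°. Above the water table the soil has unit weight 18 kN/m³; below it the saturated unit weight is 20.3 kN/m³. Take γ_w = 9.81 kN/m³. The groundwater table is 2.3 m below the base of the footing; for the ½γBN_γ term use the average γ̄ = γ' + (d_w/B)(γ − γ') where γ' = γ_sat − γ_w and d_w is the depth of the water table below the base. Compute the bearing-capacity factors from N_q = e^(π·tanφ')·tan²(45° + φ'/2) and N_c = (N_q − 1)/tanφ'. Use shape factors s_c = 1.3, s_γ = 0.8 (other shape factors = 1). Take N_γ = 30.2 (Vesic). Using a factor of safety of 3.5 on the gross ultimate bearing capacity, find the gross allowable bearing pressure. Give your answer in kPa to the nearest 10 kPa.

N_q = e^(π·tan32°)·tan²(61°) = 23.18; N_c = (N_q − 1)/tanφ' = 35.49.
Effective surcharge at the founding depth q = γ·D_f = 18 × 2.47 = 44.46 kPa.
With d_w = 2.3 m < B, γ̄ = 10.49 + (2.3/2.8) × (18 − 10.49) = 16.659 kN/m³.
q_ult = c·N_c·s_c + q·N_q + 0.5·γ·B·N_γ·s_γ
     = 12.6 × 35.49 × 1.3 + 44.46 × 23.177 + 0.5 × 16.659 × 2.8 × 30.2 × 0.8
     = 581.33 + 1030.4 + 563.47 = 2175.2 kPa.
q_all = 2175.2 / 3.5 = 621.5 kPa.

q_all ≈ 620 kPa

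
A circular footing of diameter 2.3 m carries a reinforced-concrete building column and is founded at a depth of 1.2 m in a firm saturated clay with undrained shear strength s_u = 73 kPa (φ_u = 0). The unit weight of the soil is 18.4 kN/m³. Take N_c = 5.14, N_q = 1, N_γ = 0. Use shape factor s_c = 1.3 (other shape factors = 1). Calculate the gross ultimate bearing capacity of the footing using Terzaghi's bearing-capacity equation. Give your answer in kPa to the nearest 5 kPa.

q_ult ≈ 510 kPa

Effective surcharge at the founding depth q = γ·D_f = 18.4 × 1.2 = 22.08 kPa.
q_ult = c·N_c·s_c + q·N_q
     = 73 × 5.14 × 1.3 + 22.08 × 1
     = 487.79 + 22.08 = 509.87 kPa.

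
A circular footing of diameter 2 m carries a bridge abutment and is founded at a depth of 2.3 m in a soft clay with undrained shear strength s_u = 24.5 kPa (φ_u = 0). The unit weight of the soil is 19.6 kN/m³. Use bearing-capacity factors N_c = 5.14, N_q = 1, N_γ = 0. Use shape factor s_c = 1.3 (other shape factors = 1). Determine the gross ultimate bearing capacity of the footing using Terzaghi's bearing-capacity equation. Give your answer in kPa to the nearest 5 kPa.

Overburden at base level: q = 19.6 × 2.3 = 45.08 kPa.
Cohesion term c·N_c·s_c = 24.5 × 5.14 × 1.3 = 163.71 kPa; surcharge term q·N_q = 45.08 × 1 = 45.08 kPa.
q_ult = 163.71 + 45.08 = 208.79 kPa.

q_ult ≈ 210 kPa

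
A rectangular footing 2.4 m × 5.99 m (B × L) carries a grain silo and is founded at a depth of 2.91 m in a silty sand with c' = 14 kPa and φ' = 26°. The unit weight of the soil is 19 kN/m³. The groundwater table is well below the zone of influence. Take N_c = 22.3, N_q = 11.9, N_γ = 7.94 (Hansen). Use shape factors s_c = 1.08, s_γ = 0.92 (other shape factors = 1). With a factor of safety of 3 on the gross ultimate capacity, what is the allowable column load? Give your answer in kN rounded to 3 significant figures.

P_all ≈ 5570 kN

Overburden at base level: q = 19 × 2.91 = 55.29 kPa.
Cohesion term c·N_c·s_c = 14 × 22.3 × 1.08 = 337.18 kPa; surcharge term q·N_q = 55.29 × 11.9 = 657.95 kPa; self-weight term 0.5·γ·B·N_γ·s_γ = 0.5 × 19 × 2.4 × 7.94 × 0.92 = 166.55 kPa.
q_ult = 337.18 + 657.95 + 166.55 = 1161.7 kPa.
Gross allowable pressure q_all = 1161.7 / 3 = 387.23 kPa.
Footing area = 14.376 m², so allowable column load = 387.23 × 14.376 = 5566.8 kN.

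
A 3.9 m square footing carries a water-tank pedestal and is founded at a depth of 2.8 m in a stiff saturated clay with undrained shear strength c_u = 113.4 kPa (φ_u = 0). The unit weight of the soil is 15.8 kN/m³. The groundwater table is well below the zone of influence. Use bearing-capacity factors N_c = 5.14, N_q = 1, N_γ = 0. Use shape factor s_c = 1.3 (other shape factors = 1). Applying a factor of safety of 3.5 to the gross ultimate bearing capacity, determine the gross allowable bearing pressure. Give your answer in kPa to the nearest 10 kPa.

q = γ·D_f = 15.8 × 2.8 = 44.24 kPa.
c·N_c·s_c = 113.4 × 5.14 × 1.3 = 757.74 kPa
q·N_q = 44.24 × 1 = 44.24 kPa
q_ult = 757.74 + 44.24 = 801.98 kPa.
q_all = q_ult / FS = 801.98 / 3.5 = 229.14 kPa.

q_all ≈ 230 kPa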